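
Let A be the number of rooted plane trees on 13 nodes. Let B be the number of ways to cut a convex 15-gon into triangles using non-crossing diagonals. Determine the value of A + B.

950912

Rooted ordered (plane) trees on m nodes have m−1 edges and are counted by C_{m−1}; m = 13 gives C_12. So A = C_12 = 208012.
The number of triangulations of a 15-gon is the Catalan number C_13 (index = sides − 2). So B = C_13 = 742900.
A + B = 208012 + 742900 = 950912.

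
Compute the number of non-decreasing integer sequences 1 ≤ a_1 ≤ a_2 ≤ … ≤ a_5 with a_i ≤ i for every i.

Such sub-staircase sequences of length n are counted by C_n; here n = 5.
C_5 = 42.

42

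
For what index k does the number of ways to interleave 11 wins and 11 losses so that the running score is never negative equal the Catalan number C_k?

Reading a vote for the leader as '(' and for the other as ')' turns such a sequence into a balanced string of 11 pairs, so the count is C_11.

11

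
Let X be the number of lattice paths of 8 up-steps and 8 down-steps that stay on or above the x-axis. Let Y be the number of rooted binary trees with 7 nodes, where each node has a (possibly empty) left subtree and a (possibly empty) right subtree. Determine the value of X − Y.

1001

A Dyck path with 8 up-steps and 8 down-steps has semilength 8, so there are C_8 of them. So X = C_8 = 1430.
Binary trees (left/right distinguished) on n nodes are counted by C_n; here n = 7. So Y = C_7 = 429.
X − Y = 1430 − 429 = 1001.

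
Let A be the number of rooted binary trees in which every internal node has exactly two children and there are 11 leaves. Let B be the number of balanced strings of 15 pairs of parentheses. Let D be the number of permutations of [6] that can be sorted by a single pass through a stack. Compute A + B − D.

9711509

Full binary trees with 11 leaves have 11−1 = 10 internal nodes, so there are C_10 of them. So A = C_10 = 16796.
With 15 pairs the number of balanced bracket strings is the Catalan number C_15. So B = C_15 = 9694845.
By Knuth's characterisation, the stack-sortable permutations of length 6 are the 231-avoiders, numbering C_6. So D = C_6 = 132.
A + B − D = 16796 + 9694845 − 132 = 9711509.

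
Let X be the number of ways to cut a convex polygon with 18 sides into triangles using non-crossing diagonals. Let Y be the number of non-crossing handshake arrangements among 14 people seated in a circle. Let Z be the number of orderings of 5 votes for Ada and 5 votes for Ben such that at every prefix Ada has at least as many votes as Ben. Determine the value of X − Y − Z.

35357199

A convex 18-gon is triangulated into 16 triangles, and the number of such triangulations is the Catalan number C_{18−2} = C_16. So X = C_16 = 35357670.
Non-crossing handshake pairings of 2n people are counted by C_n; 14 people gives n = 7. So Y = C_7 = 429.
Ballot sequences with n votes each where one side never trails are Dyck words, counted by C_n; here n = 5. So Z = C_5 = 42.
X − Y − Z = 35357670 − 429 − 42 = 35357199.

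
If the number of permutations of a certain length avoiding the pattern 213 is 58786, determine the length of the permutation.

11

Permutations of [n] avoiding a fixed length-3 pattern are counted by C_n; 58786 = C_11.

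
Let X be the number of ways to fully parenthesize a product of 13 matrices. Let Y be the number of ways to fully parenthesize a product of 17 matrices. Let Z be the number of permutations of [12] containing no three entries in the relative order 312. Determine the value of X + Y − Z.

35357670

Bracketing 13 factors into binary products is counted by C_{13−1} = C_12. So X = C_12 = 208012.
Parenthesizations of m factors correspond to full binary trees with m leaves, counted by C_{m−1}; m = 17 gives C_16. So Y = C_16 = 35357670.
Permutations of [n] avoiding any single length-3 pattern are counted by C_n; here n = 12. So Z = C_12 = 208012.
X + Y − Z = 208012 + 35357670 − 208012 = 35357670.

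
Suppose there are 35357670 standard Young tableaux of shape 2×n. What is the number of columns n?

Standard Young tableaux of shape 2×n are counted by C_n; 35357670 = C_16.

16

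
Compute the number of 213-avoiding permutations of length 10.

Permutations of [n] avoiding any single length-3 pattern are counted by C_n; here n = 10.
C_10 = C_9 · 2(2·9+1)/(9+2) = 4862 · 38/11 = 16796.

16796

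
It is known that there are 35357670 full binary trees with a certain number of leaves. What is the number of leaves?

Full binary trees with L leaves are counted by C_{L−1}, and C_16 = 35357670.
So the index is 16, and the number of leaves is 16 + 1 = 17.

17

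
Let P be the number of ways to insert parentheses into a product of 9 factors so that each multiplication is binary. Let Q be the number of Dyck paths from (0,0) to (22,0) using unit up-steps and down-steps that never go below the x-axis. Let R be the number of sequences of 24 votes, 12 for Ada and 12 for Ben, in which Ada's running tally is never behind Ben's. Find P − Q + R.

150656

Parenthesizations of m factors correspond to full binary trees with m leaves, counted by C_{m−1}; m = 9 gives C_8. So P = C_8 = 1430.
Dyck paths of semilength n (length 2n) are counted by C_n; here n = 11. So Q = C_11 = 58786.
Ballot sequences with n votes each where one side never trails are Dyck words, counted by C_n; here n = 12. So R = C_12 = 208012.
P − Q + R = 1430 − 58786 + 208012 = 150656.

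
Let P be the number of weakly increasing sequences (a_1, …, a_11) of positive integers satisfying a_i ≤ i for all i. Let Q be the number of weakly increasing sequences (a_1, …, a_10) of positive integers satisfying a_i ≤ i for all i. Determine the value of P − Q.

Weakly increasing sequences with a_i ≤ i biject with Dyck paths of semilength 11, so there are C_11. So P = C_11 = 58786.
Such sub-staircase sequences of length n are counted by C_n; here n = 10. So Q = C_10 = 16796.
P − Q = 58786 − 16796 = 41990.

41990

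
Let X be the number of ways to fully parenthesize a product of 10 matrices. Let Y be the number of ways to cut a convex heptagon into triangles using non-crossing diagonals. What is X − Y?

4820

Bracketing 10 factors into binary products is counted by C_{10−1} = C_9. So X = C_9 = 4862.
A convex 7-gon is triangulated into 5 triangles, and the number of such triangulations is the Catalan number C_{7−2} = C_5. So Y = C_5 = 42.
X − Y = 4862 − 42 = 4820.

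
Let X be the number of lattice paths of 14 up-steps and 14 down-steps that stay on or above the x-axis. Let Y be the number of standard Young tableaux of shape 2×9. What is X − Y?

2669578

A Dyck path with 14 up-steps and 14 down-steps has semilength 14, so there are C_14 of them. So X = C_14 = 2674440.
By the hook-length formula (or a Dyck-path bijection), SYT of shape 2×9 number C_9. So Y = C_9 = 4862.
X − Y = 2674440 − 4862 = 2669578.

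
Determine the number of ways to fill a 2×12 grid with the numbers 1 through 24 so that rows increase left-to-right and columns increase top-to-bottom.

Standard Young tableaux of shape 2×n are counted by C_n; here n = 12.
C_12 = C(24,12)/13 = 2704156/13 = 208012.

208012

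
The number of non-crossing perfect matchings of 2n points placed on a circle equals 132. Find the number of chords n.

Non-crossing pairings of 2n points on a circle are counted by C_n; 132 = C_6.

6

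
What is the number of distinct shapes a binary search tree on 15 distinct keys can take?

There are C_n binary search tree shapes on n keys; with n = 15 that is C_15.
C_15 = C(30,15)/16 = 155117520/16 = 9694845.

9694845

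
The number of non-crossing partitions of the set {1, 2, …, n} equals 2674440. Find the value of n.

14

Non-crossing partitions of [n] are counted by C_n. Since C_14 = 2674440, the index is 14.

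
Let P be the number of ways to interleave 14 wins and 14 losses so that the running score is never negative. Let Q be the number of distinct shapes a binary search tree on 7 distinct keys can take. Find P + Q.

Reading a vote for the leader as '(' and for the other as ')' turns such a sequence into a balanced string of 14 pairs, so the count is C_14. So P = C_14 = 2674440.
Rooted binary trees with 7 nodes (each child slot possibly empty) number C_7. So Q = C_7 = 429.
P + Q = 2674440 + 429 = 2674869.

2674869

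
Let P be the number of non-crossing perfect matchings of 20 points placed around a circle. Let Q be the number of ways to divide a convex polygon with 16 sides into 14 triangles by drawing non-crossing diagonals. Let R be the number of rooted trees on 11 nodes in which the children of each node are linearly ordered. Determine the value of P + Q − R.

2674440

Pairing 20 circle points by 10 non-crossing chords gives C_10 matchings. So P = C_10 = 16796.
The number of triangulations of a 16-gon is the Catalan number C_14 (index = sides − 2). So Q = C_14 = 2674440.
Rooted ordered (plane) trees on m nodes have m−1 edges and are counted by C_{m−1}; m = 11 gives C_10. So R = C_10 = 16796.
P + Q − R = 16796 + 2674440 − 16796 = 2674440.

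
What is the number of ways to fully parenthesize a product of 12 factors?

58786

Ways to associate a product of 12 factors correspond to binary trees on 12 leaves, so the count is C_11.
C_11 = C(22,11)/12 = 705432/12 = 58786.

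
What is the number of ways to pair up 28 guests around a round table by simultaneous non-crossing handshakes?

2674440

Non-crossing handshake pairings of 2n people are counted by C_n; 28 people gives n = 14.
C_14 = 2674440.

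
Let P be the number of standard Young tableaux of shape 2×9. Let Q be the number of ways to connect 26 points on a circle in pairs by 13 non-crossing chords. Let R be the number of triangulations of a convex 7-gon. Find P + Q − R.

Standard Young tableaux of shape 2×n are counted by C_n; here n = 9. So P = C_9 = 4862.
Non-crossing perfect matchings of 2n points on a circle are counted by C_n; with 26 points, n = 13. So Q = C_13 = 742900.
A convex 7-gon is triangulated into 5 triangles, and the number of such triangulations is the Catalan number C_{7−2} = C_5. So R = C_5 = 42.
P + Q − R = 4862 + 742900 − 42 = 747720.

747720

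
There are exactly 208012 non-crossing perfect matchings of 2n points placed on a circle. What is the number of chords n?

12

Non-crossing pairings of 2n points on a circle are counted by C_n. Since C_12 = 208012, the index is 12.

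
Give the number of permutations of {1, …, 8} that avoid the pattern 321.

1430

Permutations of [n] avoiding any single length-3 pattern are counted by C_n; here n = 8.
C_8 = C(16,8)/9 = 12870/9 = 1430.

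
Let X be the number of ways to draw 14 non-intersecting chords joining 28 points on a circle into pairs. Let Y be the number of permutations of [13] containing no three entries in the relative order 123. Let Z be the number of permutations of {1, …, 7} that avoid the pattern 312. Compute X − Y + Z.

Non-crossing perfect matchings of 2n points on a circle are counted by C_n; with 28 points, n = 14. So X = C_14 = 2674440.
Permutations of [n] avoiding any single length-3 pattern are counted by C_n; here n = 13. So Y = C_13 = 742900.
Permutations of [n] avoiding any single length-3 pattern are counted by C_n; here n = 7. So Z = C_7 = 429.
X − Y + Z = 2674440 − 742900 + 429 = 1931969.

1931969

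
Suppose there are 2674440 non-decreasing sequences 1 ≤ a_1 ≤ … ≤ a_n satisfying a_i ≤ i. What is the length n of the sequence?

Such sub-staircase sequences of length n are counted by C_n; 2674440 = C_14.

14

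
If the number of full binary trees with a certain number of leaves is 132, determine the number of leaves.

7

Full binary trees with L leaves are counted by C_{L−1}. The Catalan number equal to 132 is C_6.
So the index is 6, and the number of leaves is 6 + 1 = 7.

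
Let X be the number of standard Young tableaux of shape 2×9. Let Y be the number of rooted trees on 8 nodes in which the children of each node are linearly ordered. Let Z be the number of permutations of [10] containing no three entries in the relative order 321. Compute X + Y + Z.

By the hook-length formula (or a Dyck-path bijection), SYT of shape 2×9 number C_9. So X = C_9 = 4862.
A rooted plane tree on 8 nodes has 7 edges, and such trees are counted by C_7. So Y = C_7 = 429.
Permutations of [n] avoiding any single length-3 pattern are counted by C_n; here n = 10. So Z = C_10 = 16796.
X + Y + Z = 4862 + 429 + 16796 = 22087.

22087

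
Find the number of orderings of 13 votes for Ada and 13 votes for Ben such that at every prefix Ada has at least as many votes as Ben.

Reading a vote for the leader as '(' and for the other as ')' turns such a sequence into a balanced string of 13 pairs, so the count is C_13.
C_13 = C_12 · 2(2·12+1)/(12+2) = 208012 · 50/14 = 742900.

742900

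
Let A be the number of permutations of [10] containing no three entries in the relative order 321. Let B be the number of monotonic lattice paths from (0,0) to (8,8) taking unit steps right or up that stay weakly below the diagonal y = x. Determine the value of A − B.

15366

For any fixed pattern of length 3, the pattern-avoiding permutations of [10] number C_10. So A = C_10 = 16796.
Sub-diagonal monotone paths from (0,0) to (8,8) biject with Dyck paths of semilength 8, giving C_8. So B = C_8 = 1430.
A − B = 16796 − 1430 = 15366.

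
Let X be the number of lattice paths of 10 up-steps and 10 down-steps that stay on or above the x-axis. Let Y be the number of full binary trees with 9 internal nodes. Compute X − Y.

11934

Dyck paths of semilength n (length 2n) are counted by C_n; here n = 10. So X = C_10 = 16796.
Full binary trees with n internal nodes are counted by C_n; here n = 9. So Y = C_9 = 4862.
X − Y = 16796 − 4862 = 11934.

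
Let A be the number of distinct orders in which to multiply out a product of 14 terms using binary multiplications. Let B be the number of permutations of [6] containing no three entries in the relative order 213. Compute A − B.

Ways to associate a product of 14 factors correspond to binary trees on 14 leaves, so the count is C_13. So A = C_13 = 742900.
For any fixed pattern of length 3, the pattern-avoiding permutations of [6] number C_6. So B = C_6 = 132.
A − B = 742900 − 132 = 742768.

742768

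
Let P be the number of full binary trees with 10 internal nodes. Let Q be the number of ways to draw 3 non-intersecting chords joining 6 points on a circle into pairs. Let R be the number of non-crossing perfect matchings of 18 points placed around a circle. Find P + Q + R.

21663

Full binary trees with n internal nodes are counted by C_n; here n = 10. So P = C_10 = 16796.
Non-crossing perfect matchings of 2n points on a circle are counted by C_n; with 6 points, n = 3. So Q = C_3 = 5.
Pairing 18 circle points by 9 non-crossing chords gives C_9 matchings. So R = C_9 = 4862.
P + Q + R = 16796 + 5 + 4862 = 21663.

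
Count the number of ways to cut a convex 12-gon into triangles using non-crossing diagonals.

A convex 12-gon is triangulated into 10 triangles, and the number of such triangulations is the Catalan number C_{12−2} = C_10.
C_10 = C(20,10)/11 = 184756/11 = 16796.

16796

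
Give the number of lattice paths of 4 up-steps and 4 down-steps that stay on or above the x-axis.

Dyck paths of semilength n (length 2n) are counted by C_n; here n = 4.
C_4 = C_3 · 2(2·3+1)/(3+2) = 5 · 14/5 = 14.

14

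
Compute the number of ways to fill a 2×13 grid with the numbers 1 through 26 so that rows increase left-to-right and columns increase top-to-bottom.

742900

Standard Young tableaux of shape 2×n are counted by C_n; here n = 13.
C_13 = 742900.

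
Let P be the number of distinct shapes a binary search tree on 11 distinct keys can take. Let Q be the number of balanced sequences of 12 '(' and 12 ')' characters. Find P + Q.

266798

Rooted binary trees with 11 nodes (each child slot possibly empty) number C_11. So P = C_11 = 58786.
Balanced strings of n pairs of brackets are counted by C_n; here n = 12. So Q = C_12 = 208012.
P + Q = 58786 + 208012 = 266798.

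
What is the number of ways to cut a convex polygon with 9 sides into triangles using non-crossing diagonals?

429

The number of triangulations of a 9-gon is the Catalan number C_7 (index = sides − 2).
C_7 = C(14,7)/8 = 3432/8 = 429.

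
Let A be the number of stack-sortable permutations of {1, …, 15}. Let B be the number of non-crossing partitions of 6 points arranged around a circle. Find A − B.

Stack-sortable permutations are exactly the 231-avoiding ones, counted by C_n; here n = 15. So A = C_15 = 9694845.
The non-crossing partitions of [6] form a lattice of size C_6. So B = C_6 = 132.
A − B = 9694845 − 132 = 9694713.

9694713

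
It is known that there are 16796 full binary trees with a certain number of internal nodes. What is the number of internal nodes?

10

Full binary trees with n internal nodes are counted by C_n, and C_10 = 16796.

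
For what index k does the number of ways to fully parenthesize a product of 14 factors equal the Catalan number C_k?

13

Ways to associate a product of 14 factors correspond to binary trees on 14 leaves, so the count is C_13.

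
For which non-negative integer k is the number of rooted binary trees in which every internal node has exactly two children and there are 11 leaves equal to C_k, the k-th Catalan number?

10

Full binary trees with 11 leaves have 11−1 = 10 internal nodes, so there are C_10 of them.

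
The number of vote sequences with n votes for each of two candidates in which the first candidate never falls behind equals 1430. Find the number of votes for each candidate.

8

Such ballot sequences with n votes each are counted by C_n. The Catalan number equal to 1430 is C_8.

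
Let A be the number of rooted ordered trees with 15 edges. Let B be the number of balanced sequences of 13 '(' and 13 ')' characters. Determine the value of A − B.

Rooted ordered trees with n edges are counted by C_n; here n = 15. So A = C_15 = 9694845.
Balanced strings of n pairs of brackets are counted by C_n; here n = 13. So B = C_13 = 742900.
A − B = 9694845 − 742900 = 8951945.

8951945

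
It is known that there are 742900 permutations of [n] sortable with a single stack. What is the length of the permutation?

13

Stack-sortable permutations of [n] are counted by C_n. Since C_13 = 742900, the index is 13.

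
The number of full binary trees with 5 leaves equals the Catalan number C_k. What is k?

Full binary trees with 5 leaves have 5−1 = 4 internal nodes, so there are C_4 of them.

4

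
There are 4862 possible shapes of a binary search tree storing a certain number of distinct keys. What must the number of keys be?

9

Binary search tree shapes on n keys are counted by C_n. Since C_9 = 4862, the index is 9.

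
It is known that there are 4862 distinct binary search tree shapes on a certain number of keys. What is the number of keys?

9

Binary search tree shapes on n keys are counted by C_n. The Catalan number equal to 4862 is C_9.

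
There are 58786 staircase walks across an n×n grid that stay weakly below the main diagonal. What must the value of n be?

Such diagonal-avoiding paths in an n×n grid are counted by C_n; 58786 = C_11.

11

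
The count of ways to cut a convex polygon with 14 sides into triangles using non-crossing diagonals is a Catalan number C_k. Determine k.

Triangulations of a convex m-gon are counted by C_{m−2}; with m = 14 this is C_12.

12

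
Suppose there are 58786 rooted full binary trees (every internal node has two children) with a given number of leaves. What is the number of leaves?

12

Full binary trees with L leaves are counted by C_{L−1}. The Catalan number equal to 58786 is C_11.
So the index is 11, and the number of leaves is 11 + 1 = 12.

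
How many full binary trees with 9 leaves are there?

1430

A full binary tree with L leaves has L−1 internal nodes and is counted by C_{L−1}; L = 9 gives C_8.
C_8 = C_7 · 2(2·7+1)/(7+2) = 429 · 30/9 = 1430.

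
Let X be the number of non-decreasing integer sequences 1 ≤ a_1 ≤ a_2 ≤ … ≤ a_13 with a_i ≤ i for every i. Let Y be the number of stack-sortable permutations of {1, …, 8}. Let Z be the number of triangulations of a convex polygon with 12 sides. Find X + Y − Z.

Weakly increasing sequences with a_i ≤ i biject with Dyck paths of semilength 13, so there are C_13. So X = C_13 = 742900.
By Knuth's characterisation, the stack-sortable permutations of length 8 are the 231-avoiders, numbering C_8. So Y = C_8 = 1430.
Triangulations of a convex m-gon are counted by C_{m−2}; with m = 12 this is C_10. So Z = C_10 = 16796.
X + Y − Z = 742900 + 1430 − 16796 = 727534.

727534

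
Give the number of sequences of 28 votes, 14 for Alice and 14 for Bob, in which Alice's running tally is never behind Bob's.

2674440

Ballot sequences with n votes each where one side never trails are Dyck words, counted by C_n; here n = 14.
C_14 = 2674440.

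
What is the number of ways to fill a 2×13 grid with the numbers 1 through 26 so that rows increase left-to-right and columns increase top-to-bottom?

Standard Young tableaux of shape 2×n are counted by C_n; here n = 13.
C_13 = C(26,13)/14 = 10400600/14 = 742900.

742900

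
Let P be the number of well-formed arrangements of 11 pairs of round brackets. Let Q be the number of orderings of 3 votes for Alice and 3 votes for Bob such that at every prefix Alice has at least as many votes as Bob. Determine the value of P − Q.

Balanced strings of n pairs of brackets are counted by C_n; here n = 11. So P = C_11 = 58786.
Reading a vote for the leader as '(' and for the other as ')' turns such a sequence into a balanced string of 3 pairs, so the count is C_3. So Q = C_3 = 5.
P − Q = 58786 − 5 = 58781.

58781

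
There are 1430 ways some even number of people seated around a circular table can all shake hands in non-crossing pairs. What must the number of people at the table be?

16

Non-crossing handshake pairings of 2n people are counted by C_n. The Catalan number equal to 1430 is C_8.
So n = 8, and there are 2n = 16 people.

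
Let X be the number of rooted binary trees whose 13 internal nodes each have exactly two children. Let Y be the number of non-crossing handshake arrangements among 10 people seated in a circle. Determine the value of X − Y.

The number of full binary trees on 13 internal nodes is the Catalan number C_13. So X = C_13 = 742900.
Non-crossing handshake pairings of 2n people are counted by C_n; 10 people gives n = 5. So Y = C_5 = 42.
X − Y = 742900 − 42 = 742858.

742858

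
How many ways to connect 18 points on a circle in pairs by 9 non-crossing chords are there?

Pairing 18 circle points by 9 non-crossing chords gives C_9 matchings.
C_9 = 4862.

4862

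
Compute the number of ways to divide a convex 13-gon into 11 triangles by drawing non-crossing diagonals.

58786

A convex 13-gon is triangulated into 11 triangles, and the number of such triangulations is the Catalan number C_{13−2} = C_11.
C_11 = C(22,11)/12 = 705432/12 = 58786.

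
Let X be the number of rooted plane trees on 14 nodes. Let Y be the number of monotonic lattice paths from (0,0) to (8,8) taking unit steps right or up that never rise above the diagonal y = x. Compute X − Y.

A rooted plane tree on 14 nodes has 13 edges, and such trees are counted by C_13. So X = C_13 = 742900.
Monotone paths in an n×n grid that stay weakly below the diagonal are counted by C_n; here n = 8. So Y = C_8 = 1430.
X − Y = 742900 − 1430 = 741470.

741470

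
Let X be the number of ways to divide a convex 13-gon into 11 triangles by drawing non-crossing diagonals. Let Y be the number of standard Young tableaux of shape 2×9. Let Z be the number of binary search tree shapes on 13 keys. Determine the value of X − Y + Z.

Triangulations of a convex m-gon are counted by C_{m−2}; with m = 13 this is C_11. So X = C_11 = 58786.
Standard Young tableaux of shape 2×n are counted by C_n; here n = 9. So Y = C_9 = 4862.
Binary trees (left/right distinguished) on n nodes are counted by C_n; here n = 13. So Z = C_13 = 742900.
X − Y + Z = 58786 − 4862 + 742900 = 796824.

796824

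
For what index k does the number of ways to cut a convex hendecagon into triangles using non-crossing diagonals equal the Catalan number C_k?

A convex 11-gon is triangulated into 9 triangles, and the number of such triangulations is the Catalan number C_{11−2} = C_9.

9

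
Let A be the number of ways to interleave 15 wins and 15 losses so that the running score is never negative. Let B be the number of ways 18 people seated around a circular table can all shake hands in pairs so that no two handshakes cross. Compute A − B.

9689983

Reading a vote for the leader as '(' and for the other as ')' turns such a sequence into a balanced string of 15 pairs, so the count is C_15. So A = C_15 = 9694845.
Non-crossing handshake pairings of 2n people are counted by C_n; 18 people gives n = 9. So B = C_9 = 4862.
A − B = 9694845 − 4862 = 9689983.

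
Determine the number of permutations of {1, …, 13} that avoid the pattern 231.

For any fixed pattern of length 3, the pattern-avoiding permutations of [13] number C_13.
C_13 = C(26,13)/14 = 10400600/14 = 742900.

742900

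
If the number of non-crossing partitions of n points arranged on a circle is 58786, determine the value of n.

11

Non-crossing partitions of [n] are counted by C_n; 58786 = C_11.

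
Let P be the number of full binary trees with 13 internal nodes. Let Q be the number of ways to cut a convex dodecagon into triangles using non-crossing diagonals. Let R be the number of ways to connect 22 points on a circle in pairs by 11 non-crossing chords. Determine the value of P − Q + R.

The number of full binary trees on 13 internal nodes is the Catalan number C_13. So P = C_13 = 742900.
Triangulations of a convex m-gon are counted by C_{m−2}; with m = 12 this is C_10. So Q = C_10 = 16796.
Pairing 22 circle points by 11 non-crossing chords gives C_11 matchings. So R = C_11 = 58786.
P − Q + R = 742900 − 16796 + 58786 = 784890.

784890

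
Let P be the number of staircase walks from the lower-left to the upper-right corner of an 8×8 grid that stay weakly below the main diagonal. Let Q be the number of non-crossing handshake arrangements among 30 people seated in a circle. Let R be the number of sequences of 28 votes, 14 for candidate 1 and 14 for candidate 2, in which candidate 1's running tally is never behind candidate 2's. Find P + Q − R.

Monotone paths in an n×n grid that stay weakly below the diagonal are counted by C_n; here n = 8. So P = C_8 = 1430.
With 30 = 2·15 people, non-crossing handshake pairings are non-crossing perfect matchings on a circle, counted by C_15. So Q = C_15 = 9694845.
Ballot sequences with n votes each where one side never trails are Dyck words, counted by C_n; here n = 14. So R = C_14 = 2674440.
P + Q − R = 1430 + 9694845 − 2674440 = 7021835.

7021835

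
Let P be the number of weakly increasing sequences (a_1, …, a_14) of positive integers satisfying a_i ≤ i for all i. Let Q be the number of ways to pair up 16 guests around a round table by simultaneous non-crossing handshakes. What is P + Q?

Weakly increasing sequences with a_i ≤ i biject with Dyck paths of semilength 14, so there are C_14. So P = C_14 = 2674440.
Non-crossing handshake pairings of 2n people are counted by C_n; 16 people gives n = 8. So Q = C_8 = 1430.
P + Q = 2674440 + 1430 = 2675870.

2675870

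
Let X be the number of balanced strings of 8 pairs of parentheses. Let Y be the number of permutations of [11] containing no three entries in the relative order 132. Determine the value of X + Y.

A balanced arrangement of 8 bracket pairs is a Dyck word of semilength 8, so the count is C_8. So X = C_8 = 1430.
Permutations of [n] avoiding any single length-3 pattern are counted by C_n; here n = 11. So Y = C_11 = 58786.
X + Y = 1430 + 58786 = 60216.

60216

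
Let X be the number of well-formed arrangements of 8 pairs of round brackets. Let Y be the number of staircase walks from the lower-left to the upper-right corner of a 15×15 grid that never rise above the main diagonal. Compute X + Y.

A balanced arrangement of 8 bracket pairs is a Dyck word of semilength 8, so the count is C_8. So X = C_8 = 1430.
Sub-diagonal monotone paths from (0,0) to (15,15) biject with Dyck paths of semilength 15, giving C_15. So Y = C_15 = 9694845.
X + Y = 1430 + 9694845 = 9696275.

9696275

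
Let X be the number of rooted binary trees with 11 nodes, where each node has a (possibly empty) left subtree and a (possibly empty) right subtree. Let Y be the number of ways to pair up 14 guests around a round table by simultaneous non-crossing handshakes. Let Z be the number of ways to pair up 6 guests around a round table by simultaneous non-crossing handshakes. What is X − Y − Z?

58352

Rooted binary trees with 11 nodes (each child slot possibly empty) number C_11. So X = C_11 = 58786.
Non-crossing handshake pairings of 2n people are counted by C_n; 14 people gives n = 7. So Y = C_7 = 429.
Non-crossing handshake pairings of 2n people are counted by C_n; 6 people gives n = 3. So Z = C_3 = 5.
X − Y − Z = 58786 − 429 − 5 = 58352.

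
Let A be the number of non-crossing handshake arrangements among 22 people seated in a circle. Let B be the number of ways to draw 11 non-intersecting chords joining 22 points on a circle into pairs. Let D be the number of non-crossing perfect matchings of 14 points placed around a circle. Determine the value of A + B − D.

117143

With 22 = 2·11 people, non-crossing handshake pairings are non-crossing perfect matchings on a circle, counted by C_11. So A = C_11 = 58786.
Non-crossing perfect matchings of 2n points on a circle are counted by C_n; with 22 points, n = 11. So B = C_11 = 58786.
Non-crossing perfect matchings of 2n points on a circle are counted by C_n; with 14 points, n = 7. So D = C_7 = 429.
A + B − D = 58786 + 58786 − 429 = 117143.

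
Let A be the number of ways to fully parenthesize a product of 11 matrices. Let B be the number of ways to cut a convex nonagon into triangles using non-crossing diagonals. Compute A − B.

Ways to associate a product of 11 factors correspond to binary trees on 11 leaves, so the count is C_10. So A = C_10 = 16796.
Triangulations of a convex m-gon are counted by C_{m−2}; with m = 9 this is C_7. So B = C_7 = 429.
A − B = 16796 − 429 = 16367.

16367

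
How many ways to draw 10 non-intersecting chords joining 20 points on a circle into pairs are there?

Pairing 20 circle points by 10 non-crossing chords gives C_10 matchings.
C_10 = C(20,10)/11 = 184756/11 = 16796.

16796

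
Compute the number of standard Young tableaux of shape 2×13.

742900

By the hook-length formula (or a Dyck-path bijection), SYT of shape 2×13 number C_13.
C_13 = C(26,13)/14 = 10400600/14 = 742900.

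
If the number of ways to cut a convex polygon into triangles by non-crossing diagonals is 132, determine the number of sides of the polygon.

Triangulations of a convex m-gon are counted by C_{m−2}. The Catalan number equal to 132 is C_6.
So m − 2 = 6, giving m = 8 sides.

8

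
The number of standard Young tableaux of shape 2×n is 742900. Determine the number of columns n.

Standard Young tableaux of shape 2×n are counted by C_n, and C_13 = 742900.

13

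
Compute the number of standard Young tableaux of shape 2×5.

Standard Young tableaux of shape 2×n are counted by C_n; here n = 5.
C_5 = C_4 · 2(2·4+1)/(4+2) = 14 · 18/6 = 42.

42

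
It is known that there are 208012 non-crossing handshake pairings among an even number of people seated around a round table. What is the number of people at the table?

24

Non-crossing handshake pairings of 2n people are counted by C_n; 208012 = C_12.
So n = 12, and there are 2n = 24 people.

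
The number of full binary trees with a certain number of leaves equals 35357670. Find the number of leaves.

17

Full binary trees with L leaves are counted by C_{L−1}. The Catalan number equal to 35357670 is C_16.
So the index is 16, and the number of leaves is 16 + 1 = 17.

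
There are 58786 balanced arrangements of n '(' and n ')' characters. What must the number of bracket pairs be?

Balanced strings of n bracket-pairs are counted by C_n, and C_11 = 58786.

11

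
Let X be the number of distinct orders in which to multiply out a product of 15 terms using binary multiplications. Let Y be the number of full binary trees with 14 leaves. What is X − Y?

1931540

Bracketing 15 factors into binary products is counted by C_{15−1} = C_14. So X = C_14 = 2674440.
Full binary trees with 14 leaves have 14−1 = 13 internal nodes, so there are C_13 of them. So Y = C_13 = 742900.
X − Y = 2674440 − 742900 = 1931540.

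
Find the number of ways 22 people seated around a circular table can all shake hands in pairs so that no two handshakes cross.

58786

Non-crossing handshake pairings of 2n people are counted by C_n; 22 people gives n = 11.
C_11 = C(22,11)/12 = 705432/12 = 58786.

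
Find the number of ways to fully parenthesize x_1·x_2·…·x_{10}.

4862

Bracketing 10 factors into binary products is counted by C_{10−1} = C_9.
C_9 = C_8 · 2(2·8+1)/(8+2) = 1430 · 34/10 = 4862.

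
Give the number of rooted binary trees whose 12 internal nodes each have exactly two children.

208012

Full binary trees with n internal nodes are counted by C_n; here n = 12.
C_12 = C_11 · 2(2·11+1)/(11+2) = 58786 · 46/13 = 208012.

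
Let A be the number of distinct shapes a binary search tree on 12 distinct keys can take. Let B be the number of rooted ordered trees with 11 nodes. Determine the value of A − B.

Binary trees (left/right distinguished) on n nodes are counted by C_n; here n = 12. So A = C_12 = 208012.
Rooted ordered (plane) trees on m nodes have m−1 edges and are counted by C_{m−1}; m = 11 gives C_10. So B = C_10 = 16796.
A − B = 208012 − 16796 = 191216.

191216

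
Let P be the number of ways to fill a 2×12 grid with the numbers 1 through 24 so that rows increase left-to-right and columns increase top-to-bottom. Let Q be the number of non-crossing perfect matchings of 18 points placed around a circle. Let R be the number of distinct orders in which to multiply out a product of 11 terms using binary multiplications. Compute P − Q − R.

Standard Young tableaux of shape 2×n are counted by C_n; here n = 12. So P = C_12 = 208012.
Non-crossing perfect matchings of 2n points on a circle are counted by C_n; with 18 points, n = 9. So Q = C_9 = 4862.
Ways to associate a product of 11 factors correspond to binary trees on 11 leaves, so the count is C_10. So R = C_10 = 16796.
P − Q − R = 208012 − 4862 − 16796 = 186354.

186354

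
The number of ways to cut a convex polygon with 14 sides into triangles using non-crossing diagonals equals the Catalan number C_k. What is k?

12

A convex 14-gon is triangulated into 12 triangles, and the number of such triangulations is the Catalan number C_{14−2} = C_12.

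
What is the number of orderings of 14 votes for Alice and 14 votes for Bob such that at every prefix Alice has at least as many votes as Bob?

Reading a vote for the leader as '(' and for the other as ')' turns such a sequence into a balanced string of 14 pairs, so the count is C_14.
C_14 = 2674440.

2674440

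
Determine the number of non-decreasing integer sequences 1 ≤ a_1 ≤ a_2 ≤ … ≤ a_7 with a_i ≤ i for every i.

Such sub-staircase sequences of length n are counted by C_n; here n = 7.
C_7 = C(14,7)/8 = 3432/8 = 429.

429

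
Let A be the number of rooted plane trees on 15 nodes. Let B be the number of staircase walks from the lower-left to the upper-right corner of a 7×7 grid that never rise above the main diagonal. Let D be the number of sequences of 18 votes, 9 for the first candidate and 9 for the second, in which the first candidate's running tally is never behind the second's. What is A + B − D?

2670007

A rooted plane tree on 15 nodes has 14 edges, and such trees are counted by C_14. So A = C_14 = 2674440.
Sub-diagonal monotone paths from (0,0) to (7,7) biject with Dyck paths of semilength 7, giving C_7. So B = C_7 = 429.
Ballot sequences with n votes each where one side never trails are Dyck words, counted by C_n; here n = 9. So D = C_9 = 4862.
A + B − D = 2674440 + 429 − 4862 = 2670007.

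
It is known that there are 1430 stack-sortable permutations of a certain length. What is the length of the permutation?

Stack-sortable permutations of [n] are counted by C_n; 1430 = C_8.

8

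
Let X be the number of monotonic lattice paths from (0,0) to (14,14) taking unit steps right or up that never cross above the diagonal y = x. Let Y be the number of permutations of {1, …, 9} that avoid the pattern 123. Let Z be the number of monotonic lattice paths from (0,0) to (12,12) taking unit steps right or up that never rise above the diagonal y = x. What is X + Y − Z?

Monotone paths in an n×n grid that stay weakly below the diagonal are counted by C_n; here n = 14. So X = C_14 = 2674440.
Permutations of [n] avoiding any single length-3 pattern are counted by C_n; here n = 9. So Y = C_9 = 4862.
Sub-diagonal monotone paths from (0,0) to (12,12) biject with Dyck paths of semilength 12, giving C_12. So Z = C_12 = 208012.
X + Y − Z = 2674440 + 4862 − 208012 = 2471290.

2471290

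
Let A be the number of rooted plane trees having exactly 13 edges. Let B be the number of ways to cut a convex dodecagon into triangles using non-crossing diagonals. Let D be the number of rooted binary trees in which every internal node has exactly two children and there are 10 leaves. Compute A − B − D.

721242

A rooted plane tree with 13 edges has 14 nodes, and the count is C_13. So A = C_13 = 742900.
The number of triangulations of a 12-gon is the Catalan number C_10 (index = sides − 2). So B = C_10 = 16796.
Full binary trees with 10 leaves have 10−1 = 9 internal nodes, so there are C_9 of them. So D = C_9 = 4862.
A − B − D = 742900 − 16796 − 4862 = 721242.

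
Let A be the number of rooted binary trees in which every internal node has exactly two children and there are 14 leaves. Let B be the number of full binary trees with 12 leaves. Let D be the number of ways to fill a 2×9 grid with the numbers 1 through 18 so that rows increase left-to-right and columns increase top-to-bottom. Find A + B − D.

796824

A full binary tree with L leaves has L−1 internal nodes and is counted by C_{L−1}; L = 14 gives C_13. So A = C_13 = 742900.
A full binary tree with L leaves has L−1 internal nodes and is counted by C_{L−1}; L = 12 gives C_11. So B = C_11 = 58786.
Standard Young tableaux of shape 2×n are counted by C_n; here n = 9. So D = C_9 = 4862.
A + B − D = 742900 + 58786 − 4862 = 796824.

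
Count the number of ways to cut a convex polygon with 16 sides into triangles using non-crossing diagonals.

A convex 16-gon is triangulated into 14 triangles, and the number of such triangulations is the Catalan number C_{16−2} = C_14.
C_14 = C(28,14)/15 = 40116600/15 = 2674440.

2674440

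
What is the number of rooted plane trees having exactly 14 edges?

Rooted ordered trees with n edges are counted by C_n; here n = 14.
C_14 = C(28,14)/15 = 40116600/15 = 2674440.

2674440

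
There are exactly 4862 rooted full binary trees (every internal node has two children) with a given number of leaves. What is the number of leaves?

Full binary trees with L leaves are counted by C_{L−1}; 4862 = C_9.
So the index is 9, and the number of leaves is 9 + 1 = 10.

10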